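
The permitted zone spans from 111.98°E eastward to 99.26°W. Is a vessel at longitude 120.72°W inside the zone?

Yes

Band width going east from +111.98° to -99.26°: ((-99.26 − 111.98) mod 360) = 148.76°.
Offset of -120.72° east of the west edge: ((-120.72 − 111.98) mod 360) = 127.30°.
127.30° ≤ 148.76° ⇒ inside.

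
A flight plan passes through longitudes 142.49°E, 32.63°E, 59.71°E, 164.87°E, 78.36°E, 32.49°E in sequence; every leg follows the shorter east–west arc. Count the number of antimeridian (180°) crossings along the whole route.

Leg 1: +142.49° → +32.63°, shortest Δλ = -109.86° (west) — does not cross 180°.
Leg 2: +32.63° → +59.71°, shortest Δλ = 27.08° (east) — does not cross 180°.
Leg 3: +59.71° → +164.87°, shortest Δλ = 105.16° (east) — does not cross 180°.
Leg 4: +164.87° → +78.36°, shortest Δλ = -86.51° (west) — does not cross 180°.
Leg 5: +78.36° → +32.49°, shortest Δλ = -45.87° (west) — does not cross 180°.
Total crossings: 0.

0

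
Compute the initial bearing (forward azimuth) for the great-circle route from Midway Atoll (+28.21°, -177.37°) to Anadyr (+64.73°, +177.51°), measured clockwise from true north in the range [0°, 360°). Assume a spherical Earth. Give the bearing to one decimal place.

Δλ = 177.51 − -177.37 = 354.88°; wrapped into (−180°, 180°]: -5.12°.
θ = atan2( sin Δλ · cos φ₂ , cos φ₁ · sin φ₂ − sin φ₁ · cos φ₂ · cos Δλ )
  = atan2(-0.03810, 0.59591) = -3.658° → normalised to [0°, 360°): 356.342°.

356.3°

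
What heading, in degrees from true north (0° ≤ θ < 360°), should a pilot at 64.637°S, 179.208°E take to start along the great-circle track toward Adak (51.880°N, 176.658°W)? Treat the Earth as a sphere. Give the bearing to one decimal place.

2.9°

Δλ = -176.658 − 179.208 = -355.866°; wrapped into (−180°, 180°]: 4.134°.
θ = atan2( sin Δλ · cos φ₂ , cos φ₁ · sin φ₂ − sin φ₁ · cos φ₂ · cos Δλ )
  = atan2(0.04450, 0.89335) = 2.852° → normalised to [0°, 360°): 2.852°.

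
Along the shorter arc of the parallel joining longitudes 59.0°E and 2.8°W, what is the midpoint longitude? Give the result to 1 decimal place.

28.1°E

Signed shortest Δλ from +59.0° to -2.8° is -61.8°.
Midpoint longitude = +59.0° + (-61.8°)/2 = +59.0° − 30.9° = +28.1°.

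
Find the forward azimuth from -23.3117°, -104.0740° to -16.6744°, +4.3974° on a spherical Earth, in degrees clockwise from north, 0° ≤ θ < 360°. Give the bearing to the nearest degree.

113°

Δλ = 4.3974 − -104.0740 = 108.4714°.
θ = atan2( sin Δλ · cos φ₂ , cos φ₁ · sin φ₂ − sin φ₁ · cos φ₂ · cos Δλ )
  = atan2(0.90860, -0.38362) = 112.890° → normalised to [0°, 360°): 112.890°.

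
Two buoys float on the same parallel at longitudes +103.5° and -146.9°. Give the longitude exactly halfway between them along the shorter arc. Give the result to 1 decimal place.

+158.3°

Signed shortest Δλ from +103.5° to -146.9° is +109.6°.
Midpoint longitude = +103.5° + (+109.6°)/2 = +103.5° + 54.8° = +158.3°.
(The naïve average (+103.5 + -146.9)/2 = -21.7° is on the wrong side of the globe.)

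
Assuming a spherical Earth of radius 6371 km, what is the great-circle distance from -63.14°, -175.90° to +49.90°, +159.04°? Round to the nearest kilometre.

Δλ = 159.04 − -175.90 = 334.94°; wrapped into (−180°, 180°]: -25.06°.
Δφ = 49.90 − -63.14 = 113.04°.
a = sin²(Δφ/2) + cos φ₁ · cos φ₂ · sin²(Δλ/2) = 0.709385.
c = 2·atan2(√a, √(1−a)) = 2.00289 rad → d = 6371·c ≈ 12760.39 km.

12760 km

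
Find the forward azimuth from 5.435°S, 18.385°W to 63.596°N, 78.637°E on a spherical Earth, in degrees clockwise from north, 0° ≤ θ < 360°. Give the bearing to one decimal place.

Δλ = 78.637 − -18.385 = 97.022°.
θ = atan2( sin Δλ · cos φ₂ , cos φ₁ · sin φ₂ − sin φ₁ · cos φ₂ · cos Δλ )
  = atan2(0.44136, 0.88650) = 26.467° → normalised to [0°, 360°): 26.467°.

26.5°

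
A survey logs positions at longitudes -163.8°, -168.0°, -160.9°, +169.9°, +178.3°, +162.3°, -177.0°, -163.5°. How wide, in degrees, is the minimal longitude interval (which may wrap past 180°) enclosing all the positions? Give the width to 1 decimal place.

36.8°

Sort the longitudes: -177.0°, -168.0°, -163.8°, -163.5°, -160.9°, +162.3°, +169.9°, +178.3°.
Eastward gaps between consecutive values (wrapping around): 9.0°, 4.2°, 0.3°, 2.6°, 323.2°, 7.6°, 8.4°, 4.7°.
Largest gap = 323.2° ⇒ minimal covering band is its complement: 360° − 323.2° = 36.8°.
Band runs from +162.3° eastward to -160.9°, crossing the antimeridian.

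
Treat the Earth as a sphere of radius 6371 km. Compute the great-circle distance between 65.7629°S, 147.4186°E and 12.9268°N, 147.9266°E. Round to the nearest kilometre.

8750 km

Δλ = 147.9266 − 147.4186 = 0.5080°.
Δφ = 12.9268 − -65.7629 = 78.6897°.
a = sin²(Δφ/2) + cos φ₁ · cos φ₂ · sin²(Δλ/2) = 0.401947.
c = 2·atan2(√a, √(1−a)) = 1.37341 rad → d = 6371·c ≈ 8750.00 km.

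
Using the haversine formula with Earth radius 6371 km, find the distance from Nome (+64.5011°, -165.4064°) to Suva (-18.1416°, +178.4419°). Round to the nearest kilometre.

9293 km

Δλ = 178.4419 − -165.4064 = 343.8483°; wrapped into (−180°, 180°]: -16.1517°.
Δφ = -18.1416 − 64.5011 = -82.6427°.
a = sin²(Δφ/2) + cos φ₁ · cos φ₂ · sin²(Δλ/2) = 0.444046.
c = 2·atan2(√a, √(1−a)) = 1.45865 rad → d = 6371·c ≈ 9293.07 km.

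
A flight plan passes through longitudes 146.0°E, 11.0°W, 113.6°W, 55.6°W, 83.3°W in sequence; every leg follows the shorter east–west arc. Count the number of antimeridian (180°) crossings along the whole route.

0

Leg 1: +146.0° → -11.0°, shortest Δλ = -157.0° (west) — does not cross 180°.
Leg 2: -11.0° → -113.6°, shortest Δλ = -102.6° (west) — does not cross 180°.
Leg 3: -113.6° → -55.6°, shortest Δλ = 58.0° (east) — does not cross 180°.
Leg 4: -55.6° → -83.3°, shortest Δλ = -27.7° (west) — does not cross 180°.
Total crossings: 0.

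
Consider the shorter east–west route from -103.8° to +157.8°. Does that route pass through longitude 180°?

Naïve |157.8 − -103.8| = 261.6° > 180°, so the shorter arc goes the other way round — across 180°.
Signed shortest Δλ = ((157.8 − -103.8 + 180) mod 360) − 180 = -98.4°.
Going west by 98.4° from -103.8° passes through 180° before reaching +157.8°.

Yes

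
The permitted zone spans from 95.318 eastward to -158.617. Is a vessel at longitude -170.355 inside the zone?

Band width going east from +95.318° to -158.617°: ((-158.617 − 95.318) mod 360) = 106.065°.
Offset of -170.355° east of the west edge: ((-170.355 − 95.318) mod 360) = 94.327°.
94.327° ≤ 106.065° ⇒ inside.

Yes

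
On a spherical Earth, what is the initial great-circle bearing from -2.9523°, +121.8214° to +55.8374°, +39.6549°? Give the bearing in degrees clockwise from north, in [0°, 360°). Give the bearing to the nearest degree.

Δλ = 39.6549 − 121.8214 = -82.1665°.
θ = atan2( sin Δλ · cos φ₂ , cos φ₁ · sin φ₂ − sin φ₁ · cos φ₂ · cos Δλ )
  = atan2(-0.55630, 0.83029) = -33.822° → normalised to [0°, 360°): 326.178°.

326°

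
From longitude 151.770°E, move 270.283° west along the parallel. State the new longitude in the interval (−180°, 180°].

118.513°W

Start at +151.770°; shift −270.283° → -118.513°.
-118.513° already lies in (−180°, 180°].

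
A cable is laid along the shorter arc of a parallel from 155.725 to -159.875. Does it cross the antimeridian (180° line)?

Yes

Naïve |-159.875 − 155.725| = 315.6° > 180°, so the shorter arc goes the other way round — across 180°.
Signed shortest Δλ = ((-159.875 − 155.725 + 180) mod 360) − 180 = 44.4°.
Going east by 44.4° from +155.725° passes through 180° before reaching -159.875°.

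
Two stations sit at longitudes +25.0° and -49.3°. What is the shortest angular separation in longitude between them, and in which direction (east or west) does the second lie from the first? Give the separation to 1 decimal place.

Raw difference: -49.3 − 25.0 = -74.3°.
Normalise into (−180°, 180°]: -74.3° stays -74.3°.
Negative ⇒ the second point lies to the west; separation 74.3°.

74.3° west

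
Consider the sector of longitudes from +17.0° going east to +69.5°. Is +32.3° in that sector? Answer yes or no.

Band width going east from +17.0° to +69.5°: ((69.5 − 17.0) mod 360) = 52.5°.
Offset of +32.3° east of the west edge: ((32.3 − 17.0) mod 360) = 15.3°.
15.3° ≤ 52.5° ⇒ inside.

Yes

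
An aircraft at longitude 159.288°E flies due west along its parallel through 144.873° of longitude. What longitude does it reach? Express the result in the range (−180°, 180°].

14.415°E

Start at +159.288°; shift −144.873° → +14.415°.
+14.415° already lies in (−180°, 180°].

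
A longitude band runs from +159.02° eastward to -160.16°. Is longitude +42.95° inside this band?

No

Band width going east from +159.02° to -160.16°: ((-160.16 − 159.02) mod 360) = 40.82°.
Offset of +42.95° east of the west edge: ((42.95 − 159.02) mod 360) = 243.93°.
243.93° > 40.82° ⇒ outside.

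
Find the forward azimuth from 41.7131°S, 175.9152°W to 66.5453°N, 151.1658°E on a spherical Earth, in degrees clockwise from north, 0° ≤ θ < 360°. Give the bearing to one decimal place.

346.6°

Δλ = 151.1658 − -175.9152 = 327.0810°; wrapped into (−180°, 180°]: -32.9190°.
θ = atan2( sin Δλ · cos φ₂ , cos φ₁ · sin φ₂ − sin φ₁ · cos φ₂ · cos Δλ )
  = atan2(-0.21631, 0.90713) = -13.412° → normalised to [0°, 360°): 346.588°.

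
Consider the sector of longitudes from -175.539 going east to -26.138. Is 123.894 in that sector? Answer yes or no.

No

Band width going east from -175.539° to -26.138°: ((-26.138 − -175.539) mod 360) = 149.401°.
Offset of +123.894° east of the west edge: ((123.894 − -175.539) mod 360) = 299.433°.
299.433° > 149.401° ⇒ outside.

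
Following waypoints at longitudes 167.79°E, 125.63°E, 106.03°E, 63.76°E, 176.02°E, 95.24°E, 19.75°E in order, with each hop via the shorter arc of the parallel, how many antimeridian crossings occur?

Leg 1: +167.79° → +125.63°, shortest Δλ = -42.16° (west) — does not cross 180°.
Leg 2: +125.63° → +106.03°, shortest Δλ = -19.6° (west) — does not cross 180°.
Leg 3: +106.03° → +63.76°, shortest Δλ = -42.27° (west) — does not cross 180°.
Leg 4: +63.76° → +176.02°, shortest Δλ = 112.26° (east) — does not cross 180°.
Leg 5: +176.02° → +95.24°, shortest Δλ = -80.78° (west) — does not cross 180°.
Leg 6: +95.24° → +19.75°, shortest Δλ = -75.49° (west) — does not cross 180°.
Total crossings: 0.

0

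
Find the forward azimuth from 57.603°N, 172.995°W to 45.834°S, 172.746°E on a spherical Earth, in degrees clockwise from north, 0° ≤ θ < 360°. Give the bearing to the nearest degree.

Δλ = 172.746 − -172.995 = 345.741°; wrapped into (−180°, 180°]: -14.259°.
θ = atan2( sin Δλ · cos φ₂ , cos φ₁ · sin φ₂ − sin φ₁ · cos φ₂ · cos Δλ )
  = atan2(-0.17161, -0.95450) = -169.808° → normalised to [0°, 360°): 190.192°.

190°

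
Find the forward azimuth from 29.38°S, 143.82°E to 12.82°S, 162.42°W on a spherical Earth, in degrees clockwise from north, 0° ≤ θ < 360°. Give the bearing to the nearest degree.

84°

Δλ = -162.42 − 143.82 = -306.24°; wrapped into (−180°, 180°]: 53.76°.
θ = atan2( sin Δλ · cos φ₂ , cos φ₁ · sin φ₂ − sin φ₁ · cos φ₂ · cos Δλ )
  = atan2(0.78644, 0.08945) = 83.511° → normalised to [0°, 360°): 83.511°.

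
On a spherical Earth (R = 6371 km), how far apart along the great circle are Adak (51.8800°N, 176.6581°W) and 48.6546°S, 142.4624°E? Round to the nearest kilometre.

11831 km

Δλ = 142.4624 − -176.6581 = 319.1205°; wrapped into (−180°, 180°]: -40.8795°.
Δφ = -48.6546 − 51.8800 = -100.5346°.
a = sin²(Δφ/2) + cos φ₁ · cos φ₂ · sin²(Δλ/2) = 0.641148.
c = 2·atan2(√a, √(1−a)) = 1.85698 rad → d = 6371·c ≈ 11830.83 km.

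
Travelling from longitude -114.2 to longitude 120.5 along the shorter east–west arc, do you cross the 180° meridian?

Yes

Naïve |120.5 − -114.2| = 234.7° > 180°, so the shorter arc goes the other way round — across 180°.
Signed shortest Δλ = ((120.5 − -114.2 + 180) mod 360) − 180 = -125.3°.
Going west by 125.3° from -114.2° passes through 180° before reaching +120.5°.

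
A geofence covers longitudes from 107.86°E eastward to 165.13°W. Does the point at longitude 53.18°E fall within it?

Band width going east from +107.86° to -165.13°: ((-165.13 − 107.86) mod 360) = 87.01°.
Offset of +53.18° east of the west edge: ((53.18 − 107.86) mod 360) = 305.32°.
305.32° > 87.01° ⇒ outside.

No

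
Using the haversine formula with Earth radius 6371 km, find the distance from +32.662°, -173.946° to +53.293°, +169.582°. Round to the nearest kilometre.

Δλ = 169.582 − -173.946 = 343.528°; wrapped into (−180°, 180°]: -16.472°.
Δφ = 53.293 − 32.662 = 20.631°.
a = sin²(Δφ/2) + cos φ₁ · cos φ₂ · sin²(Δλ/2) = 0.042392.
c = 2·atan2(√a, √(1−a)) = 0.41475 rad → d = 6371·c ≈ 2642.38 km.

2642 km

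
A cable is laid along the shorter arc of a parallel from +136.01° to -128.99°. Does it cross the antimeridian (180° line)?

Yes

Naïve |-128.99 − 136.01| = 265.0° > 180°, so the shorter arc goes the other way round — across 180°.
Signed shortest Δλ = ((-128.99 − 136.01 + 180) mod 360) − 180 = 95.0°.
Going east by 95.0° from +136.01° passes through 180° before reaching -128.99°.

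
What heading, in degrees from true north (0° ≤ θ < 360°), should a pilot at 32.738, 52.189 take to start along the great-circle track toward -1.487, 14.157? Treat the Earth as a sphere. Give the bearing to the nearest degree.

234°

Δλ = 14.157 − 52.189 = -38.032°.
θ = atan2( sin Δλ · cos φ₂ , cos φ₁ · sin φ₂ − sin φ₁ · cos φ₂ · cos Δλ )
  = atan2(-0.61589, -0.44765) = -126.011° → normalised to [0°, 360°): 233.989°.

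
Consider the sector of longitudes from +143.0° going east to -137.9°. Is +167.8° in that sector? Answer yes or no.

Yes

Band width going east from +143.0° to -137.9°: ((-137.9 − 143.0) mod 360) = 79.1°.
Offset of +167.8° east of the west edge: ((167.8 − 143.0) mod 360) = 24.8°.
24.8° ≤ 79.1° ⇒ inside.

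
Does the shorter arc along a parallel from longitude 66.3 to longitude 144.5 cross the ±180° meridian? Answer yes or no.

No

Signed shortest Δλ = ((144.5 − 66.3 + 180) mod 360) − 180 = 78.2°.
Going east by 78.2° from +66.3° reaches +144.5° without touching 180°.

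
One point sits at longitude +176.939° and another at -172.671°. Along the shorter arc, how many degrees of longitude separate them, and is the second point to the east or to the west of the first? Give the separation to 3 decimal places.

Raw difference: -172.671 − 176.939 = -349.61°.
Normalise into (−180°, 180°]: -349.61° + 360° = 10.39°.
Positive ⇒ the second point lies to the east; separation 10.390°.

10.390° east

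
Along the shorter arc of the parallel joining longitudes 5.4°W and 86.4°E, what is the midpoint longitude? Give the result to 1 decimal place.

Signed shortest Δλ from -5.4° to +86.4° is +91.8°.
Midpoint longitude = -5.4° + (+91.8°)/2 = -5.4° + 45.9° = +40.5°.

40.5°E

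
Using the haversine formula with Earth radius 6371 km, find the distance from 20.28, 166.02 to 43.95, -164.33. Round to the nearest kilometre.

Δλ = -164.33 − 166.02 = -330.35°; wrapped into (−180°, 180°]: 29.65°.
Δφ = 43.95 − 20.28 = 23.67°.
a = sin²(Δφ/2) + cos φ₁ · cos φ₂ · sin²(Δλ/2) = 0.086275.
c = 2·atan2(√a, √(1−a)) = 0.59625 rad → d = 6371·c ≈ 3798.68 km.

3799 km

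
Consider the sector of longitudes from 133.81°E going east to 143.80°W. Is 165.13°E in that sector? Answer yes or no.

Band width going east from +133.81° to -143.80°: ((-143.80 − 133.81) mod 360) = 82.39°.
Offset of +165.13° east of the west edge: ((165.13 − 133.81) mod 360) = 31.32°.
31.32° ≤ 82.39° ⇒ inside.

Yes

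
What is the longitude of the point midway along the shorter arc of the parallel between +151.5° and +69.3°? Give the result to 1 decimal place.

+110.4°

Signed shortest Δλ from +151.5° to +69.3° is -82.2°.
Midpoint longitude = +151.5° + (-82.2°)/2 = +151.5° − 41.1° = +110.4°.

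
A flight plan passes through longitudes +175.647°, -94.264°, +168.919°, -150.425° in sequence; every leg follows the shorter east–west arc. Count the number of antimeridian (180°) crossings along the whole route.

Leg 1: +175.647° → -94.264°, shortest Δλ = 90.089° (east) — crosses 180°.
Leg 2: -94.264° → +168.919°, shortest Δλ = -96.817° (west) — crosses 180°.
Leg 3: +168.919° → -150.425°, shortest Δλ = 40.656° (east) — crosses 180°.
Total crossings: 3.

3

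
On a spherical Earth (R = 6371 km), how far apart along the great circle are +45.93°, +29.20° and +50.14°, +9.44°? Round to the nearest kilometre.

Δλ = 9.44 − 29.20 = -19.76°.
Δφ = 50.14 − 45.93 = 4.21°.
a = sin²(Δφ/2) + cos φ₁ · cos φ₂ · sin²(Δλ/2) = 0.014474.
c = 2·atan2(√a, √(1−a)) = 0.24120 rad → d = 6371·c ≈ 1536.66 km.

1537 km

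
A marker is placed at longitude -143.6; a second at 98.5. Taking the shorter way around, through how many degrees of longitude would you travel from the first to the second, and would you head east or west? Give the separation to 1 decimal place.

Raw difference: 98.5 − -143.6 = 242.1°.
Normalise into (−180°, 180°]: 242.1° − 360° = -117.9°.
Negative ⇒ the second point lies to the west; separation 117.9°.

117.9° west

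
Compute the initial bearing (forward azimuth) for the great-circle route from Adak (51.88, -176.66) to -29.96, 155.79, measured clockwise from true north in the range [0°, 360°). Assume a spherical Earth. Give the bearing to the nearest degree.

Δλ = 155.79 − -176.66 = 332.45°; wrapped into (−180°, 180°]: -27.55°.
θ = atan2( sin Δλ · cos φ₂ , cos φ₁ · sin φ₂ − sin φ₁ · cos φ₂ · cos Δλ )
  = atan2(-0.40072, -0.91259) = -156.294° → normalised to [0°, 360°): 203.706°.

204°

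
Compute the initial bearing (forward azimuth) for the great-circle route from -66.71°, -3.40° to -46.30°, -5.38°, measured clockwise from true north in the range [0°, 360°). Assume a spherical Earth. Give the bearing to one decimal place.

Δλ = -5.38 − -3.40 = -1.98°.
θ = atan2( sin Δλ · cos φ₂ , cos φ₁ · sin φ₂ − sin φ₁ · cos φ₂ · cos Δλ )
  = atan2(-0.02387, 0.34836) = -3.920° → normalised to [0°, 360°): 356.080°.

356.1°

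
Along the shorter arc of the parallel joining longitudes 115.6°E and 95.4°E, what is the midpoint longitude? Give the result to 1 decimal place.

105.5°E

Signed shortest Δλ from +115.6° to +95.4° is -20.2°.
Midpoint longitude = +115.6° + (-20.2°)/2 = +115.6° − 10.1° = +105.5°.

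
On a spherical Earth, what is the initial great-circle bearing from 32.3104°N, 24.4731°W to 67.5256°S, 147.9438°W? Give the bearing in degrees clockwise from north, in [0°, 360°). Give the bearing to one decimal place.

Δλ = -147.9438 − -24.4731 = -123.4707°.
θ = atan2( sin Δλ · cos φ₂ , cos φ₁ · sin φ₂ − sin φ₁ · cos φ₂ · cos Δλ )
  = atan2(-0.31888, -0.66829) = -154.492° → normalised to [0°, 360°): 205.508°.

205.5°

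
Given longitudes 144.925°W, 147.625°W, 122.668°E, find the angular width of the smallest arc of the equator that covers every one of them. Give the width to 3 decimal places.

92.407°

Sort the longitudes: -147.625°, -144.925°, +122.668°.
Eastward gaps between consecutive values (wrapping around): 2.700°, 267.593°, 89.707°.
Largest gap = 267.593° ⇒ minimal covering band is its complement: 360° − 267.593° = 92.407°.
Band runs from +122.668° eastward to -144.925°, crossing the antimeridian.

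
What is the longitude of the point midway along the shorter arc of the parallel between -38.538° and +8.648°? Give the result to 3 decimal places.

Signed shortest Δλ from -38.538° to +8.648° is +47.186°.
Midpoint longitude = -38.538° + (+47.186°)/2 = -38.538° + 23.593° = -14.945°.

-14.945°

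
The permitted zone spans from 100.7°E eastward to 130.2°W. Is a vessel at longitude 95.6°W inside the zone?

No

Band width going east from +100.7° to -130.2°: ((-130.2 − 100.7) mod 360) = 129.1°.
Offset of -95.6° east of the west edge: ((-95.6 − 100.7) mod 360) = 163.7°.
163.7° > 129.1° ⇒ outside.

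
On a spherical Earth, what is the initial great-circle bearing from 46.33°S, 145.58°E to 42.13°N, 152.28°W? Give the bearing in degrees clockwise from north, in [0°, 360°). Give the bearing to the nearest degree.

Δλ = -152.28 − 145.58 = -297.86°; wrapped into (−180°, 180°]: 62.14°.
θ = atan2( sin Δλ · cos φ₂ , cos φ₁ · sin φ₂ − sin φ₁ · cos φ₂ · cos Δλ )
  = atan2(0.65566, 0.71388) = 42.566° → normalised to [0°, 360°): 42.566°.

43°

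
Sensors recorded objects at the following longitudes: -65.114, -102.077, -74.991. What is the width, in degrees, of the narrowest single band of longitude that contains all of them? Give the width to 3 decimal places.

Sort the longitudes: -102.077°, -74.991°, -65.114°.
Eastward gaps between consecutive values (wrapping around): 27.086°, 9.877°, 323.037°.
Largest gap = 323.037° ⇒ minimal covering band is its complement: 360° − 323.037° = 36.963°.
Band runs from -102.077° eastward to -65.114°.

36.963°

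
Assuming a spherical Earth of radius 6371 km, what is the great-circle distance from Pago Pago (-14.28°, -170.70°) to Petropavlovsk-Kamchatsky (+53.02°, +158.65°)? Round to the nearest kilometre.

8036 km

Δλ = 158.65 − -170.70 = 329.35°; wrapped into (−180°, 180°]: -30.65°.
Δφ = 53.02 − -14.28 = 67.30°.
a = sin²(Δφ/2) + cos φ₁ · cos φ₂ · sin²(Δλ/2) = 0.347767.
c = 2·atan2(√a, √(1−a)) = 1.26142 rad → d = 6371·c ≈ 8036.49 km.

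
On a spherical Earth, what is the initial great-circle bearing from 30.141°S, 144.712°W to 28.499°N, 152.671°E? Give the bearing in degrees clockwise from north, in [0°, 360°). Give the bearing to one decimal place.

308.3°

Δλ = 152.671 − -144.712 = 297.383°; wrapped into (−180°, 180°]: -62.617°.
θ = atan2( sin Δλ · cos φ₂ , cos φ₁ · sin φ₂ − sin φ₁ · cos φ₂ · cos Δλ )
  = atan2(-0.78035, 0.61559) = -51.731° → normalised to [0°, 360°): 308.269°.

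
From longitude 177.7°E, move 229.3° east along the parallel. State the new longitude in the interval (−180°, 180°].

Start at +177.7°; shift +229.3° → +407.0°.
+407.0° lies outside (−180°, 180°]; subtract 360° → +47.0°.

47.0°E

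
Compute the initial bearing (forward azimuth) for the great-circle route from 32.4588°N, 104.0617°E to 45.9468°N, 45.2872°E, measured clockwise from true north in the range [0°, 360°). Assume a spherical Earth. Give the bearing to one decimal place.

304.8°

Δλ = 45.2872 − 104.0617 = -58.7745°.
θ = atan2( sin Δλ · cos φ₂ , cos φ₁ · sin φ₂ − sin φ₁ · cos φ₂ · cos Δλ )
  = atan2(-0.59460, 0.41296) = -55.219° → normalised to [0°, 360°): 304.781°.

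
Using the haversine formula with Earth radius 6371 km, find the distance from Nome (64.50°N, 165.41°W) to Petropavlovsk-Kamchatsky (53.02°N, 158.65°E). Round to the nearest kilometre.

2386 km

Δλ = 158.65 − -165.41 = 324.06°; wrapped into (−180°, 180°]: -35.94°.
Δφ = 53.02 − 64.50 = -11.48°.
a = sin²(Δφ/2) + cos φ₁ · cos φ₂ · sin²(Δλ/2) = 0.034652.
c = 2·atan2(√a, √(1−a)) = 0.37449 rad → d = 6371·c ≈ 2385.86 km.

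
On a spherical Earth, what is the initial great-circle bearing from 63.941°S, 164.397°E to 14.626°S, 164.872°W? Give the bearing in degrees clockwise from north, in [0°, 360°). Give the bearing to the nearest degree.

38°

Δλ = -164.872 − 164.397 = -329.269°; wrapped into (−180°, 180°]: 30.731°.
θ = atan2( sin Δλ · cos φ₂ , cos φ₁ · sin φ₂ − sin φ₁ · cos φ₂ · cos Δλ )
  = atan2(0.49445, 0.63624) = 37.852° → normalised to [0°, 360°): 37.852°.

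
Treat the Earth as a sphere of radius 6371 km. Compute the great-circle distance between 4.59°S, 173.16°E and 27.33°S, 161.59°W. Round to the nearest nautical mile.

1988 nmi

Δλ = -161.59 − 173.16 = -334.75°; wrapped into (−180°, 180°]: 25.25°.
Δφ = -27.33 − -4.59 = -22.74°.
a = sin²(Δφ/2) + cos φ₁ · cos φ₂ · sin²(Δλ/2) = 0.081170.
c = 2·atan2(√a, √(1−a)) = 0.57781 rad → d = 6371·c ≈ 3681.23 km ≈ 1987.70 nmi.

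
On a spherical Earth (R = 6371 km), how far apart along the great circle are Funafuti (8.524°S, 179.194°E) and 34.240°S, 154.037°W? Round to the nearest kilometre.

Δλ = -154.037 − 179.194 = -333.231°; wrapped into (−180°, 180°]: 26.769°.
Δφ = -34.240 − -8.524 = -25.716°.
a = sin²(Δφ/2) + cos φ₁ · cos φ₂ · sin²(Δλ/2) = 0.093331.
c = 2·atan2(√a, √(1−a)) = 0.62093 rad → d = 6371·c ≈ 3955.94 km.

3956 km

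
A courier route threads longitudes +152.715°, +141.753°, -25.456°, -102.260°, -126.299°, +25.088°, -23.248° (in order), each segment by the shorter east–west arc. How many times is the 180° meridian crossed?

Leg 1: +152.715° → +141.753°, shortest Δλ = -10.962° (west) — does not cross 180°.
Leg 2: +141.753° → -25.456°, shortest Δλ = -167.209° (west) — does not cross 180°.
Leg 3: -25.456° → -102.260°, shortest Δλ = -76.804° (west) — does not cross 180°.
Leg 4: -102.260° → -126.299°, shortest Δλ = -24.039° (west) — does not cross 180°.
Leg 5: -126.299° → +25.088°, shortest Δλ = 151.387° (east) — does not cross 180°.
Leg 6: +25.088° → -23.248°, shortest Δλ = -48.336° (west) — does not cross 180°.
Total crossings: 0.

0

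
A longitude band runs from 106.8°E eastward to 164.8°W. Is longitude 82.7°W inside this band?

Band width going east from +106.8° to -164.8°: ((-164.8 − 106.8) mod 360) = 88.4°.
Offset of -82.7° east of the west edge: ((-82.7 − 106.8) mod 360) = 170.5°.
170.5° > 88.4° ⇒ outside.

No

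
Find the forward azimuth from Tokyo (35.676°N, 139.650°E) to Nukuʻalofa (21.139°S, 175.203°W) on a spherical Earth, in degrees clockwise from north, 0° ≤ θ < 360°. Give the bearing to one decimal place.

135.7°

Δλ = -175.203 − 139.650 = -314.853°; wrapped into (−180°, 180°]: 45.147°.
θ = atan2( sin Δλ · cos φ₂ , cos φ₁ · sin φ₂ − sin φ₁ · cos φ₂ · cos Δλ )
  = atan2(0.66121, -0.67660) = 135.659° → normalised to [0°, 360°): 135.659°.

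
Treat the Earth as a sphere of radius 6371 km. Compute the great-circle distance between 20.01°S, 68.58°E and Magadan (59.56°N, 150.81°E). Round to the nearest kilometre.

11490 km

Δλ = 150.81 − 68.58 = 82.23°.
Δφ = 59.56 − -20.01 = 79.57°.
a = sin²(Δφ/2) + cos φ₁ · cos φ₂ · sin²(Δλ/2) = 0.615328.
c = 2·atan2(√a, √(1−a)) = 1.80355 rad → d = 6371·c ≈ 11490.41 km.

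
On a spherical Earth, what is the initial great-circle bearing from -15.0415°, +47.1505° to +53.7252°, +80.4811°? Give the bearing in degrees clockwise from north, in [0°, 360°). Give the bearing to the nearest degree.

20°

Δλ = 80.4811 − 47.1505 = 33.3306°.
θ = atan2( sin Δλ · cos φ₂ , cos φ₁ · sin φ₂ − sin φ₁ · cos φ₂ · cos Δλ )
  = atan2(0.32510, 0.90686) = 19.722° → normalised to [0°, 360°): 19.722°.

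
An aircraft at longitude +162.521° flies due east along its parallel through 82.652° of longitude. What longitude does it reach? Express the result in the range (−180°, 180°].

-114.827°

Start at +162.521°; shift +82.652° → +245.173°.
+245.173° lies outside (−180°, 180°]; subtract 360° → -114.827°.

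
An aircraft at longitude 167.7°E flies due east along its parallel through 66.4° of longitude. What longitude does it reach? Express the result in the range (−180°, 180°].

Start at +167.7°; shift +66.4° → +234.1°.
+234.1° lies outside (−180°, 180°]; subtract 360° → -125.9°.

125.9°W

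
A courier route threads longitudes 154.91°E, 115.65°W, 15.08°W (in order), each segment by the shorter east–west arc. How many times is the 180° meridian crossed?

1

Leg 1: +154.91° → -115.65°, shortest Δλ = 89.44° (east) — crosses 180°.
Leg 2: -115.65° → -15.08°, shortest Δλ = 100.57° (east) — does not cross 180°.
Total crossings: 1.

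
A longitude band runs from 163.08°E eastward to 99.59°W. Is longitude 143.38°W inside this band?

Band width going east from +163.08° to -99.59°: ((-99.59 − 163.08) mod 360) = 97.33°.
Offset of -143.38° east of the west edge: ((-143.38 − 163.08) mod 360) = 53.54°.
53.54° ≤ 97.33° ⇒ inside.

Yes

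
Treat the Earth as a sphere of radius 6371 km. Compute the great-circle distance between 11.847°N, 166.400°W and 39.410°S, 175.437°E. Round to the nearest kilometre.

Δλ = 175.437 − -166.400 = 341.837°; wrapped into (−180°, 180°]: -18.163°.
Δφ = -39.410 − 11.847 = -51.257°.
a = sin²(Δφ/2) + cos φ₁ · cos φ₂ · sin²(Δλ/2) = 0.205924.
c = 2·atan2(√a, √(1−a)) = 0.94203 rad → d = 6371·c ≈ 6001.64 km.

6002 km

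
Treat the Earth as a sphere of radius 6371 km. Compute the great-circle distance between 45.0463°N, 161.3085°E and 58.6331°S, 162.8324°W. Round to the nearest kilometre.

11990 km

Δλ = -162.8324 − 161.3085 = -324.1409°; wrapped into (−180°, 180°]: 35.8591°.
Δφ = -58.6331 − 45.0463 = -103.6794°.
a = sin²(Δφ/2) + cos φ₁ · cos φ₂ · sin²(Δλ/2) = 0.653097.
c = 2·atan2(√a, √(1−a)) = 1.88199 rad → d = 6371·c ≈ 11990.15 km.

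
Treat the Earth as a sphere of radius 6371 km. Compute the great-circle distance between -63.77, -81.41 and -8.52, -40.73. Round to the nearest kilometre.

Δλ = -40.73 − -81.41 = 40.68°.
Δφ = -8.52 − -63.77 = 55.25°.
a = sin²(Δφ/2) + cos φ₁ · cos φ₂ · sin²(Δλ/2) = 0.267811.
c = 2·atan2(√a, √(1−a)) = 1.08787 rad → d = 6371·c ≈ 6930.79 km.

6931 km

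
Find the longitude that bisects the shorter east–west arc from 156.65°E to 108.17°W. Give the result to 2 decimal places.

Signed shortest Δλ from +156.65° to -108.17° is +95.18°.
Midpoint longitude = +156.65° + (+95.18°)/2 = +156.65° + 47.59° = +204.24°.
Normalise into (−180°, 180°]: -155.76°.
(The naïve average (+156.65 + -108.17)/2 = 24.24° is on the wrong side of the globe.)

155.76°W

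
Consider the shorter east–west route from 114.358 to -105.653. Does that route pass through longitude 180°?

Naïve |-105.653 − 114.358| = 220.011° > 180°, so the shorter arc goes the other way round — across 180°.
Signed shortest Δλ = ((-105.653 − 114.358 + 180) mod 360) − 180 = 139.989°.
Going east by 139.989° from +114.358° passes through 180° before reaching -105.653°.

Yes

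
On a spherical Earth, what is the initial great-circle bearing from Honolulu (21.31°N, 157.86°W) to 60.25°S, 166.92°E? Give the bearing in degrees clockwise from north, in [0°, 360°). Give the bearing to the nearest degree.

197°

Δλ = 166.92 − -157.86 = 324.78°; wrapped into (−180°, 180°]: -35.22°.
θ = atan2( sin Δλ · cos φ₂ , cos φ₁ · sin φ₂ − sin φ₁ · cos φ₂ · cos Δλ )
  = atan2(-0.28618, -0.95616) = -163.338° → normalised to [0°, 360°): 196.662°.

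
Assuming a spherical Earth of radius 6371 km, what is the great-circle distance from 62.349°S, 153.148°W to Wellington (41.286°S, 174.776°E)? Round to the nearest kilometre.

3154 km

Δλ = 174.776 − -153.148 = 327.924°; wrapped into (−180°, 180°]: -32.076°.
Δφ = -41.286 − -62.349 = 21.063°.
a = sin²(Δφ/2) + cos φ₁ · cos φ₂ · sin²(Δλ/2) = 0.060024.
c = 2·atan2(√a, √(1−a)) = 0.49504 rad → d = 6371·c ≈ 3153.88 km.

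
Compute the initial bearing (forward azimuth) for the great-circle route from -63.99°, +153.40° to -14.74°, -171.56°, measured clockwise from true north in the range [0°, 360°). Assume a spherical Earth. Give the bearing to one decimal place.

Δλ = -171.56 − 153.40 = -324.96°; wrapped into (−180°, 180°]: 35.04°.
θ = atan2( sin Δλ · cos φ₂ , cos φ₁ · sin φ₂ − sin φ₁ · cos φ₂ · cos Δλ )
  = atan2(0.55525, 0.60003) = 42.780° → normalised to [0°, 360°): 42.780°.

42.8°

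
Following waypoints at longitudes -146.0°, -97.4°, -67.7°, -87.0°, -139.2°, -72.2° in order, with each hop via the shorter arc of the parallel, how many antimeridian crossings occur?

Leg 1: -146.0° → -97.4°, shortest Δλ = 48.6° (east) — does not cross 180°.
Leg 2: -97.4° → -67.7°, shortest Δλ = 29.7° (east) — does not cross 180°.
Leg 3: -67.7° → -87.0°, shortest Δλ = -19.3° (west) — does not cross 180°.
Leg 4: -87.0° → -139.2°, shortest Δλ = -52.2° (west) — does not cross 180°.
Leg 5: -139.2° → -72.2°, shortest Δλ = 67.0° (east) — does not cross 180°.
Total crossings: 0.

0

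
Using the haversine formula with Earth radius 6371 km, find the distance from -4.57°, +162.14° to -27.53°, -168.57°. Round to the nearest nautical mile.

2169 nmi

Δλ = -168.57 − 162.14 = -330.71°; wrapped into (−180°, 180°]: 29.29°.
Δφ = -27.53 − -4.57 = -22.96°.
a = sin²(Δφ/2) + cos φ₁ · cos φ₂ · sin²(Δλ/2) = 0.096116.
c = 2·atan2(√a, √(1−a)) = 0.63044 rad → d = 6371·c ≈ 4016.53 km ≈ 2168.75 nmi.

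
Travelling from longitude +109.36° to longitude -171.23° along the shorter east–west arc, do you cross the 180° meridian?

Yes

Naïve |-171.23 − 109.36| = 280.59° > 180°, so the shorter arc goes the other way round — across 180°.
Signed shortest Δλ = ((-171.23 − 109.36 + 180) mod 360) − 180 = 79.41°.
Going east by 79.41° from +109.36° passes through 180° before reaching -171.23°.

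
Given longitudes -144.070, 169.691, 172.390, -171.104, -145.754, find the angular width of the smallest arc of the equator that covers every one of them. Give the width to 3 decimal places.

46.239°

Sort the longitudes: -171.104°, -145.754°, -144.070°, +169.691°, +172.390°.
Eastward gaps between consecutive values (wrapping around): 25.350°, 1.684°, 313.761°, 2.699°, 16.506°.
Largest gap = 313.761° ⇒ minimal covering band is its complement: 360° − 313.761° = 46.239°.
Band runs from +169.691° eastward to -144.070°, crossing the antimeridian.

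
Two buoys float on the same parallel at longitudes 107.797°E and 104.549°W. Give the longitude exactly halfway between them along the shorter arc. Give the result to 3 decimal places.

178.376°W

Signed shortest Δλ from +107.797° to -104.549° is +147.654°.
Midpoint longitude = +107.797° + (+147.654°)/2 = +107.797° + 73.827° = +181.624°.
Normalise into (−180°, 180°]: -178.376°.
(The naïve average (+107.797 + -104.549)/2 = 1.624° is on the wrong side of the globe.)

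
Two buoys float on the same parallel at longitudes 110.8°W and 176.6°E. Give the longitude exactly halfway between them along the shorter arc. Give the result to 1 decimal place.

Signed shortest Δλ from -110.8° to +176.6° is -72.6°.
Midpoint longitude = -110.8° + (-72.6°)/2 = -110.8° − 36.3° = -147.1°.
(The naïve average (-110.8 + +176.6)/2 = 32.9° is on the wrong side of the globe.)

147.1°W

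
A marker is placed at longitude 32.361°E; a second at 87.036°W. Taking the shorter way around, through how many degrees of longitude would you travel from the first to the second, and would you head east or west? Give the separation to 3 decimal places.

Raw difference: -87.036 − 32.361 = -119.397°.
Normalise into (−180°, 180°]: -119.397° stays -119.397°.
Negative ⇒ the second point lies to the west; separation 119.397°.

119.397° west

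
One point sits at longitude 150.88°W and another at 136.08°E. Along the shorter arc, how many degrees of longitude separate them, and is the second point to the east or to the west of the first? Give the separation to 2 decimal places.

73.04° west

Raw difference: 136.08 − -150.88 = 286.96°.
Normalise into (−180°, 180°]: 286.96° − 360° = -73.04°.
Negative ⇒ the second point lies to the west; separation 73.04°.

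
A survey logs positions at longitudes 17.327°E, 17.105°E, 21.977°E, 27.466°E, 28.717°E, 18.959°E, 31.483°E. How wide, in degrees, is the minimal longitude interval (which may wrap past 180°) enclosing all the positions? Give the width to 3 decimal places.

14.378°

Sort the longitudes: +17.105°, +17.327°, +18.959°, +21.977°, +27.466°, +28.717°, +31.483°.
Eastward gaps between consecutive values (wrapping around): 0.222°, 1.632°, 3.018°, 5.489°, 1.251°, 2.766°, 345.622°.
Largest gap = 345.622° ⇒ minimal covering band is its complement: 360° − 345.622° = 14.378°.
Band runs from +17.105° eastward to +31.483°.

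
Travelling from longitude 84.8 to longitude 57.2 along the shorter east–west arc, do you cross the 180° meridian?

No

Signed shortest Δλ = ((57.2 − 84.8 + 180) mod 360) − 180 = -27.6°.
Going west by 27.6° from +84.8° reaches +57.2° without touching 180°.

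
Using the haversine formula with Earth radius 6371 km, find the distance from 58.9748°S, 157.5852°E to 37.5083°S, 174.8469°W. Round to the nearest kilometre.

Δλ = -174.8469 − 157.5852 = -332.4321°; wrapped into (−180°, 180°]: 27.5679°.
Δφ = -37.5083 − -58.9748 = 21.4665°.
a = sin²(Δφ/2) + cos φ₁ · cos φ₂ · sin²(Δλ/2) = 0.057895.
c = 2·atan2(√a, √(1−a)) = 0.48599 rad → d = 6371·c ≈ 3096.27 km.

3096 km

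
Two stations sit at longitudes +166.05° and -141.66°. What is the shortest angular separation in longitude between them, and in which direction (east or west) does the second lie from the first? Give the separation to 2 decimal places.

52.29° east

Raw difference: -141.66 − 166.05 = -307.71°.
Normalise into (−180°, 180°]: -307.71° + 360° = 52.29°.
Positive ⇒ the second point lies to the east; separation 52.29°.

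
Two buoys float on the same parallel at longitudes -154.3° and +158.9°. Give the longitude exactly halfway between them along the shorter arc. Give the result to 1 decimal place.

Signed shortest Δλ from -154.3° to +158.9° is -46.8°.
Midpoint longitude = -154.3° + (-46.8°)/2 = -154.3° − 23.4° = -177.7°.
(The naïve average (-154.3 + +158.9)/2 = 2.3° is on the wrong side of the globe.)

-177.7°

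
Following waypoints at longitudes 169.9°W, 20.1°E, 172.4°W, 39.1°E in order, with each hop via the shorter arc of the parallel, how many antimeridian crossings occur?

3

Leg 1: -169.9° → +20.1°, shortest Δλ = -170.0° (west) — crosses 180°.
Leg 2: +20.1° → -172.4°, shortest Δλ = 167.5° (east) — crosses 180°.
Leg 3: -172.4° → +39.1°, shortest Δλ = -148.5° (west) — crosses 180°.
Total crossings: 3.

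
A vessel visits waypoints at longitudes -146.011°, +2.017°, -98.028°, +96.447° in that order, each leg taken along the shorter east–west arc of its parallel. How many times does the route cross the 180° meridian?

Leg 1: -146.011° → +2.017°, shortest Δλ = 148.028° (east) — does not cross 180°.
Leg 2: +2.017° → -98.028°, shortest Δλ = -100.045° (west) — does not cross 180°.
Leg 3: -98.028° → +96.447°, shortest Δλ = -165.525° (west) — crosses 180°.
Total crossings: 1.

1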